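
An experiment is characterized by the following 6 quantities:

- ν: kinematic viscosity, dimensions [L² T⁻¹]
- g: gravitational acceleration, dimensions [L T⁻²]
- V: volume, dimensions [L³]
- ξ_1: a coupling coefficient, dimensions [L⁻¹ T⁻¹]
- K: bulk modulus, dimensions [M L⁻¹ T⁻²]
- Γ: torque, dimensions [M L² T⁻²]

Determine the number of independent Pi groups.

3

There are 6 variables and 3 base dimensions (M, L, T).
The dimension matrix has rank 3.
Independent dimensionless groups: 6 − 3 = 3.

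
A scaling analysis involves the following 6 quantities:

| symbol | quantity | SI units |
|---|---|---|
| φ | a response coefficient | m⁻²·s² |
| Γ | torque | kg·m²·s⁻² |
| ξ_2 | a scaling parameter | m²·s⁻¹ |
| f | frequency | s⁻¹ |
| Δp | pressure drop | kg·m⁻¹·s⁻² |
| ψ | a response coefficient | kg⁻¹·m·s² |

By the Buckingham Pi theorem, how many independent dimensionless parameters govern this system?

3

There are 6 variables and 3 base dimensions (M, L, T).
The dimension matrix has rank 3.
Independent dimensionless groups: 6 − 3 = 3.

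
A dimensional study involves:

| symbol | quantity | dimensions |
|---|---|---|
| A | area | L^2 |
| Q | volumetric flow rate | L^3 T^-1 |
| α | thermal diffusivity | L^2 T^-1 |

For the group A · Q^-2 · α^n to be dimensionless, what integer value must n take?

Balance the L exponent: (2)·n from α, plus (2) − 2·(3) = -4 from the rest, must sum to zero.
2n − 4 = 0, so n = 2.

2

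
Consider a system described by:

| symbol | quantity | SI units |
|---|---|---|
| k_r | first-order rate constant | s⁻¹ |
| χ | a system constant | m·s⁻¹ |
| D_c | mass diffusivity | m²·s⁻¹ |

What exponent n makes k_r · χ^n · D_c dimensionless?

Balance the L exponent: (1)·n from χ, plus (0) + (2) = 2 from the rest, must sum to zero.
n + 2 = 0, so n = -2.

-2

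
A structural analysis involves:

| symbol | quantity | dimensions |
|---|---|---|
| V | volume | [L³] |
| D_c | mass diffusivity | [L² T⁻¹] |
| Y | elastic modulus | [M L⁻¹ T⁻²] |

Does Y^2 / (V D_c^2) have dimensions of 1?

no

Sum the exponent of each base dimension across the product:
  M: −[V]_M − 2·[D_c]_M + 2·[Y]_M = −(0) − 2·(0) + 2·(1) = 2
  L: −[V]_L − 2·[D_c]_L + 2·[Y]_L = −(3) − 2·(2) + 2·(-1) = -9
  T: −[V]_T − 2·[D_c]_T + 2·[Y]_T = −(0) − 2·(-1) + 2·(-2) = -2
Net dimensions [M² L⁻⁹ T⁻²] ≠ [1] — not dimensionless.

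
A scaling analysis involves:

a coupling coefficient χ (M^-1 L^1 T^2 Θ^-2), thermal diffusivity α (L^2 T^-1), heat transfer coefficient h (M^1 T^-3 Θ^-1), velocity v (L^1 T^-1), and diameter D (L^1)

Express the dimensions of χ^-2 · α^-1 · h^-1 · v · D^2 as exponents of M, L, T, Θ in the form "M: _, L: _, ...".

M: 1, L: -1, T: -1, Θ: 5

Collect each base-dimension exponent across the product:
  M: −2·(-1) − (0) − (1) + (0) + 2·(0) = 1
  L: −2·(1) − (2) − (0) + (1) + 2·(1) = -1
  T: −2·(2) − (-1) − (-3) + (-1) + 2·(0) = -1
  Θ: −2·(-2) − (0) − (-1) + (0) + 2·(0) = 5
So the dimensions are [M L⁻¹ T⁻¹ Θ⁵].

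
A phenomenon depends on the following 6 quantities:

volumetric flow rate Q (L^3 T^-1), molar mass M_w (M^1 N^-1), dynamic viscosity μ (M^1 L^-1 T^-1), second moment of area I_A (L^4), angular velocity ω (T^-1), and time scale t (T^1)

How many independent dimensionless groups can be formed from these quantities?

There are 6 variables and 4 base dimensions (M, L, T, N).
The dimension matrix has rank 4.
Independent dimensionless groups: 6 − 4 = 2.

2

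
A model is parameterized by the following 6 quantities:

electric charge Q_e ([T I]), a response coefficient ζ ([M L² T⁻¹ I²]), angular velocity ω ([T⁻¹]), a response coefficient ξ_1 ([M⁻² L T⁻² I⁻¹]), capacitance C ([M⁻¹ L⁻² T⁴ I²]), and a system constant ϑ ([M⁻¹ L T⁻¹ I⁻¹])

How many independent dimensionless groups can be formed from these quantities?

2

There are 6 variables and 4 base dimensions (M, L, T, I).
The dimension matrix has rank 4.
Independent dimensionless groups: 6 − 4 = 2.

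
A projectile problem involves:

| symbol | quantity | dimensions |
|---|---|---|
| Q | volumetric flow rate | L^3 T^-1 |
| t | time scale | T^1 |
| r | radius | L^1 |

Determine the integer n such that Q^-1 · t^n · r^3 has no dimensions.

Balance the T exponent: (1)·n from t, plus −(-1) + 3·(0) = 1 from the rest, must sum to zero.
n + 1 = 0, so n = -1.

-1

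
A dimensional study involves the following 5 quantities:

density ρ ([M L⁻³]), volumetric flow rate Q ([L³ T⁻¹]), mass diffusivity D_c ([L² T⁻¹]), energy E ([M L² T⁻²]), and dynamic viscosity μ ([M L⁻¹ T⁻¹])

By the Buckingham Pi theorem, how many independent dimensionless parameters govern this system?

There are 5 variables and 3 base dimensions (M, L, T).
The dimension matrix has rank 3.
Independent dimensionless groups: 5 − 3 = 2.

2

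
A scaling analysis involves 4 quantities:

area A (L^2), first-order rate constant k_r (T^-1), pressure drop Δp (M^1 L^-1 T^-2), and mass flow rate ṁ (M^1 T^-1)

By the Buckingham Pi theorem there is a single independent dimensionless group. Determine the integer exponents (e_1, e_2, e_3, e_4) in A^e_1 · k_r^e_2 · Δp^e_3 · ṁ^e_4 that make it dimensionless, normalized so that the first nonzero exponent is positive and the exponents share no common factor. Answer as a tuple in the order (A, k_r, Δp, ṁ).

(1, -2, 2, -2)

M: e_1·(0) + e_2·(0) + e_3·(1) + e_4·(1) = 0
L: e_1·(2) + e_2·(0) + e_3·(-1) + e_4·(0) = 0
T: e_1·(0) + e_2·(-1) + e_3·(-2) + e_4·(-1) = 0
Solving this homogeneous linear system for the smallest-integer solution (first nonzero entry positive) gives (1, -2, 2, -2).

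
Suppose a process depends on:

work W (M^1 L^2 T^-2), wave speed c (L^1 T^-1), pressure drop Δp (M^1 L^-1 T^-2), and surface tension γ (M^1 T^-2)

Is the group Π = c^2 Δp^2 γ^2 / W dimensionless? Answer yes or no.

no

Sum the exponent of each base dimension across the product:
  M: −[W]_M + 2·[c]_M + 2·[Δp]_M + 2·[γ]_M = −(1) + 2·(0) + 2·(1) + 2·(1) = 3
  L: −[W]_L + 2·[c]_L + 2·[Δp]_L + 2·[γ]_L = −(2) + 2·(1) + 2·(-1) + 2·(0) = -2
  T: −[W]_T + 2·[c]_T + 2·[Δp]_T + 2·[γ]_T = −(-2) + 2·(-1) + 2·(-2) + 2·(-2) = -8
Net dimensions [M³ L⁻² T⁻⁸] ≠ [1] — not dimensionless.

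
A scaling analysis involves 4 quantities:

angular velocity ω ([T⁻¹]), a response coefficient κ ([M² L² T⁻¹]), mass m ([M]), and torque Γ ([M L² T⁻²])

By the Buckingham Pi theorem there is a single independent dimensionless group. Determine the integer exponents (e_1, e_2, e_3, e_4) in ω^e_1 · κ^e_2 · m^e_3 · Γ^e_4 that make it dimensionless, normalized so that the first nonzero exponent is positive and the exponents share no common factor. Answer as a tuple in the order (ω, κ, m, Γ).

(1, 1, -1, -1)

M: e_1·(0) + e_2·(2) + e_3·(1) + e_4·(1) = 0
L: e_1·(0) + e_2·(2) + e_3·(0) + e_4·(2) = 0
T: e_1·(-1) + e_2·(-1) + e_3·(0) + e_4·(-2) = 0
Solving this homogeneous linear system for the smallest-integer solution (first nonzero entry positive) gives (1, 1, -1, -1).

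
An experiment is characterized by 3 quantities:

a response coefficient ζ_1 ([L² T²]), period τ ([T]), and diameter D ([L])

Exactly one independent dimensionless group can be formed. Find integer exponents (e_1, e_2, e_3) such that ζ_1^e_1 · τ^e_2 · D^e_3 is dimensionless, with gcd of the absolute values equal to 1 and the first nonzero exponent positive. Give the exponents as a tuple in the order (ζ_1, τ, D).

(1, -2, -2)

L: e_1·(2) + e_2·(0) + e_3·(1) = 0
T: e_1·(2) + e_2·(1) + e_3·(0) = 0
Solving this homogeneous linear system for the smallest-integer solution (first nonzero entry positive) gives (1, -2, -2).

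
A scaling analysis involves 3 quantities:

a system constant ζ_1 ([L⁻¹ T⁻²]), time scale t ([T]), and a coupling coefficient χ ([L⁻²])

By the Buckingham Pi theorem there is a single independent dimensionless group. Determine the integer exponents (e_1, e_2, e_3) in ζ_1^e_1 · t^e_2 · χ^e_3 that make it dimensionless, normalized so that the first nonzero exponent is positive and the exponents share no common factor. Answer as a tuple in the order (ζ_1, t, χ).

(2, 4, -1)

L: e_1·(-1) + e_2·(0) + e_3·(-2) = 0
T: e_1·(-2) + e_2·(1) + e_3·(0) = 0
Solving this homogeneous linear system for the smallest-integer solution (first nonzero entry positive) gives (2, 4, -1).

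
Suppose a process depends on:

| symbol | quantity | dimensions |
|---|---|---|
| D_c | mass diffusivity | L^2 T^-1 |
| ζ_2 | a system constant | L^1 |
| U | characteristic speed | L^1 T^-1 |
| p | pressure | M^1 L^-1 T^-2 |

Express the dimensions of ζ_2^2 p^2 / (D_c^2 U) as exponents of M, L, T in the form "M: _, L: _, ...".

M: 2, L: -5, T: -1

Collect each base-dimension exponent across the product:
  M: −2·(0) + 2·(0) − (0) + 2·(1) = 2
  L: −2·(2) + 2·(1) − (1) + 2·(-1) = -5
  T: −2·(-1) + 2·(0) − (-1) + 2·(-2) = -1
So the dimensions are [M² L⁻⁵ T⁻¹].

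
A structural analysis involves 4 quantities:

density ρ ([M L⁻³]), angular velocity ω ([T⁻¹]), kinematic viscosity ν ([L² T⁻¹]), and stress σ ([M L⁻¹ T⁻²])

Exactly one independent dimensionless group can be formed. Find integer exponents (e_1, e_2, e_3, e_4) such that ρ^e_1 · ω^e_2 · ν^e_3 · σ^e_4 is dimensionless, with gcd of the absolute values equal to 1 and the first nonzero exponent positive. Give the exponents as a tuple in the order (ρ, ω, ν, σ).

(1, 1, 1, -1)

M: e_1·(1) + e_2·(0) + e_3·(0) + e_4·(1) = 0
L: e_1·(-3) + e_2·(0) + e_3·(2) + e_4·(-1) = 0
T: e_1·(0) + e_2·(-1) + e_3·(-1) + e_4·(-2) = 0
Solving this homogeneous linear system for the smallest-integer solution (first nonzero entry positive) gives (1, 1, 1, -1).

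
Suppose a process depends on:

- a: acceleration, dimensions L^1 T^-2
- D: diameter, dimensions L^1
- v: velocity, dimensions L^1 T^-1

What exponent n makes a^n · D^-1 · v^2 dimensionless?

-1

Balance the L exponent: (1)·n from a, plus −(1) + 2·(1) = 1 from the rest, must sum to zero.
n + 1 = 0, so n = -1.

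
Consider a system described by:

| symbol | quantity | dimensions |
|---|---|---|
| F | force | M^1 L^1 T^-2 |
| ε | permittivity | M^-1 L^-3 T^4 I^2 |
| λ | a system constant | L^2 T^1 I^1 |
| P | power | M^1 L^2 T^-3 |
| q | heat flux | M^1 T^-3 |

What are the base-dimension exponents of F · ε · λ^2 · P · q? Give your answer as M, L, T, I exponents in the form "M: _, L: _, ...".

M: 2, L: 4, T: -2, I: 4

Collect each base-dimension exponent across the product:
  M: (1) + (-1) + 2·(0) + (1) + (1) = 2
  L: (1) + (-3) + 2·(2) + (2) + (0) = 4
  T: (-2) + (4) + 2·(1) + (-3) + (-3) = -2
  I: (0) + (2) + 2·(1) + (0) + (0) = 4
So the dimensions are [M² L⁴ T⁻² I⁴].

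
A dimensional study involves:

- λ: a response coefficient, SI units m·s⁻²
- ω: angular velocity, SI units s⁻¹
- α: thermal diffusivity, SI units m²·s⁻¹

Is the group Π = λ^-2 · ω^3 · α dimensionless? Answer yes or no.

yes

Sum the exponent of each base dimension across the product:
  L: −2·[λ]_L + 3·[ω]_L + [α]_L = −2·(1) + 3·(0) + (2) = 0
  T: −2·[λ]_T + 3·[ω]_T + [α]_T = −2·(-2) + 3·(-1) + (-1) = 0
All base exponents vanish — dimensionless.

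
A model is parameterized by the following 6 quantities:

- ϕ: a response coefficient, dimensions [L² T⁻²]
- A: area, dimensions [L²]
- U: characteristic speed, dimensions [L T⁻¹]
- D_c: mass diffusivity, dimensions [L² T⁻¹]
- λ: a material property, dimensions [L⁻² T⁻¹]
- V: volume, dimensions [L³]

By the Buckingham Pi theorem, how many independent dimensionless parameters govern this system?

4

There are 6 variables and 2 base dimensions (L, T).
The dimension matrix has rank 2.
Independent dimensionless groups: 6 − 2 = 4.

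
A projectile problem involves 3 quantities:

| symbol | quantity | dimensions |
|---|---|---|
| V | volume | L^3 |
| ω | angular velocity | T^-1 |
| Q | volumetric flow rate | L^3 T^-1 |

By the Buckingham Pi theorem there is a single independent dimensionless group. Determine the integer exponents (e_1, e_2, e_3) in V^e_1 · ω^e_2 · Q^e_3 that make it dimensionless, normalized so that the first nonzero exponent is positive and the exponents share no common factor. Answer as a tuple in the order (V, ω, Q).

L: e_1·(3) + e_2·(0) + e_3·(3) = 0
T: e_1·(0) + e_2·(-1) + e_3·(-1) = 0
Solving this homogeneous linear system for the smallest-integer solution (first nonzero entry positive) gives (1, 1, -1).

(1, 1, -1)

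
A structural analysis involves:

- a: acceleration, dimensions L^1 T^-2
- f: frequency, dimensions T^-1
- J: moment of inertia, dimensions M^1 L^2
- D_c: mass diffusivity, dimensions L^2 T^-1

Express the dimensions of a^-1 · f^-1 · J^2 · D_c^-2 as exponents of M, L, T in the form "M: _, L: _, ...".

M: 2, L: -1, T: 5

Collect each base-dimension exponent across the product:
  M: −(0) − (0) + 2·(1) − 2·(0) = 2
  L: −(1) − (0) + 2·(2) − 2·(2) = -1
  T: −(-2) − (-1) + 2·(0) − 2·(-1) = 5
So the dimensions are [M² L⁻¹ T⁵].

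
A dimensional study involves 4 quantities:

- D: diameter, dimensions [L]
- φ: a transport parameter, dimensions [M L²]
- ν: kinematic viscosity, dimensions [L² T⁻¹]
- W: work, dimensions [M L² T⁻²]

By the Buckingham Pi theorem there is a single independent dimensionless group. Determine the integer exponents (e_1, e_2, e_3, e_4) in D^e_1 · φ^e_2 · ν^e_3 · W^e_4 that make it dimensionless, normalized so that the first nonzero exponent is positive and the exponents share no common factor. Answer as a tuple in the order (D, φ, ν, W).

(4, -1, -2, 1)

M: e_1·(0) + e_2·(1) + e_3·(0) + e_4·(1) = 0
L: e_1·(1) + e_2·(2) + e_3·(2) + e_4·(2) = 0
T: e_1·(0) + e_2·(0) + e_3·(-1) + e_4·(-2) = 0
Solving this homogeneous linear system for the smallest-integer solution (first nonzero entry positive) gives (4, -1, -2, 1).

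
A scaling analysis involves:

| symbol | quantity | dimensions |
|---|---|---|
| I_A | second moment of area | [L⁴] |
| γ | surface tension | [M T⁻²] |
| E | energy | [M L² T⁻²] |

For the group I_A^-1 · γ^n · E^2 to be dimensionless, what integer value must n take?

-2

Balance the M exponent: (1)·n from γ, plus −(0) + 2·(1) = 2 from the rest, must sum to zero.
n + 2 = 0, so n = -2.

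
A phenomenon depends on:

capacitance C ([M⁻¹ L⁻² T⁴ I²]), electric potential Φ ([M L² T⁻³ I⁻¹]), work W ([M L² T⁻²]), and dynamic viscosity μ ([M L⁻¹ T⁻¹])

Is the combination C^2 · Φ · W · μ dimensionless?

no

Sum the exponent of each base dimension across the product:
  M: 2·[C]_M + [Φ]_M + [W]_M + [μ]_M = 2·(-1) + (1) + (1) + (1) = 1
  L: 2·[C]_L + [Φ]_L + [W]_L + [μ]_L = 2·(-2) + (2) + (2) + (-1) = -1
  T: 2·[C]_T + [Φ]_T + [W]_T + [μ]_T = 2·(4) + (-3) + (-2) + (-1) = 2
  I: 2·[C]_I + [Φ]_I + [W]_I + [μ]_I = 2·(2) + (-1) + (0) + (0) = 3
Net dimensions [M L⁻¹ T² I³] ≠ [1] — not dimensionless.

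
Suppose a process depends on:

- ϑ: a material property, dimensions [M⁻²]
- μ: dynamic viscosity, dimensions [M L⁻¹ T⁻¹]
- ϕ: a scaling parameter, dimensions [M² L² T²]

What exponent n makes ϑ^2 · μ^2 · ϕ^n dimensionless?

Balance the M exponent: (2)·n from ϕ, plus 2·(-2) + 2·(1) = -2 from the rest, must sum to zero.
2n − 2 = 0, so n = 1.

1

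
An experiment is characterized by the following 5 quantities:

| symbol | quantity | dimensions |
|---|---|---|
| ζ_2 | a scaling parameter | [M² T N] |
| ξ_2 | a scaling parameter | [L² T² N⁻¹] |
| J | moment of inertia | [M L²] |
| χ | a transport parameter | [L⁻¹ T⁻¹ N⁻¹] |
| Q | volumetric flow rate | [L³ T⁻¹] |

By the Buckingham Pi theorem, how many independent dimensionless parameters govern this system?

1

There are 5 variables and 4 base dimensions (M, L, T, N).
The dimension matrix has rank 4.
Independent dimensionless groups: 5 − 4 = 1.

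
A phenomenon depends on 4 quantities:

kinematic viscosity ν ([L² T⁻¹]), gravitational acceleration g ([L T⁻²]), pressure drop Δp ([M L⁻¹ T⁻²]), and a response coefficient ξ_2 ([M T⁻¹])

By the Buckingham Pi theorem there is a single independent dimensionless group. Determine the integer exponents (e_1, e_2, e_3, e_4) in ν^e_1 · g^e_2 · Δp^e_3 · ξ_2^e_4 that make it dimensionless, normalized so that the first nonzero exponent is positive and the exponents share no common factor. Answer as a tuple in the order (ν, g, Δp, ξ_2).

(1, -1, 1, -1)

M: e_1·(0) + e_2·(0) + e_3·(1) + e_4·(1) = 0
L: e_1·(2) + e_2·(1) + e_3·(-1) + e_4·(0) = 0
T: e_1·(-1) + e_2·(-2) + e_3·(-2) + e_4·(-1) = 0
Solving this homogeneous linear system for the smallest-integer solution (first nonzero entry positive) gives (1, -1, 1, -1).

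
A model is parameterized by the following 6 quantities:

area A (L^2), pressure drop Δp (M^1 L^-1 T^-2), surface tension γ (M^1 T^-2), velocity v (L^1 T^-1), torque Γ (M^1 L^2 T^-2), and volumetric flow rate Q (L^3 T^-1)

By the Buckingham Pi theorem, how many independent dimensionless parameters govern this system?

3

There are 6 variables and 3 base dimensions (M, L, T).
The dimension matrix has rank 3.
Independent dimensionless groups: 6 − 3 = 3.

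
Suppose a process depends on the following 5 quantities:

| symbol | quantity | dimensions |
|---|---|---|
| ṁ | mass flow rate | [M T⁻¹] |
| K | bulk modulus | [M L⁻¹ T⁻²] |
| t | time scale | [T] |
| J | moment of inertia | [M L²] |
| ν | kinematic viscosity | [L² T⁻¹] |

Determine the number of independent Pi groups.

2

There are 5 variables and 3 base dimensions (M, L, T).
The dimension matrix has rank 3.
Independent dimensionless groups: 5 − 3 = 2.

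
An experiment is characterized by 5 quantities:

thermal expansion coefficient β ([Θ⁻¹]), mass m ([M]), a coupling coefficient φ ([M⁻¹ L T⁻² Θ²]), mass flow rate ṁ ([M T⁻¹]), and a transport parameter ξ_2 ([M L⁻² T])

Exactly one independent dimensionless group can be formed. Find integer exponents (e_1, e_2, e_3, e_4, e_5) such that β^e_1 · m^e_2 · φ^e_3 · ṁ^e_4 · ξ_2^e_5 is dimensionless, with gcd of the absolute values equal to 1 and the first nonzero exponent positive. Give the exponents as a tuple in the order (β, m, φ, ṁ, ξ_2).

M: e_1·(0) + e_2·(1) + e_3·(-1) + e_4·(1) + e_5·(1) = 0
L: e_1·(0) + e_2·(0) + e_3·(1) + e_4·(0) + e_5·(-2) = 0
T: e_1·(0) + e_2·(0) + e_3·(-2) + e_4·(-1) + e_5·(1) = 0
Θ: e_1·(-1) + e_2·(0) + e_3·(2) + e_4·(0) + e_5·(0) = 0
Solving this homogeneous linear system for the smallest-integer solution (first nonzero entry positive) gives (4, 4, 2, -3, 1).

(4, 4, 2, -3, 1)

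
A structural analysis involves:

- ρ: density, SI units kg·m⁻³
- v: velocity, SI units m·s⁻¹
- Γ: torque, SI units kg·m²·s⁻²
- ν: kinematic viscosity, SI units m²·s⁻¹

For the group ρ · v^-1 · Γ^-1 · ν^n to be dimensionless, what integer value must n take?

3

Balance the L exponent: (2)·n from ν, plus (-3) − (1) − (2) = -6 from the rest, must sum to zero.
2n − 6 = 0, so n = 3.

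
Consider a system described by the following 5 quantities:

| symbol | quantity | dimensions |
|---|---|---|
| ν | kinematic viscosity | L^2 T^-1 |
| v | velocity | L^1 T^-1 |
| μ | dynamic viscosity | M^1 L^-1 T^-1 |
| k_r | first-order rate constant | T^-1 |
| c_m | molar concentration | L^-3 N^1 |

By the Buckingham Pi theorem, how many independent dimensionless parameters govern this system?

1

There are 5 variables and 4 base dimensions (M, L, T, N).
The dimension matrix has rank 4.
Independent dimensionless groups: 5 − 4 = 1.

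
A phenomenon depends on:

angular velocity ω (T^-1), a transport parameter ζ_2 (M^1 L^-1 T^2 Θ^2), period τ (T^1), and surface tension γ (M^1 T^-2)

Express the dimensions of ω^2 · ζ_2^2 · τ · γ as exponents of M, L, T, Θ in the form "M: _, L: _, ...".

Collect each base-dimension exponent across the product:
  M: 2·(0) + 2·(1) + (0) + (1) = 3
  L: 2·(0) + 2·(-1) + (0) + (0) = -2
  T: 2·(-1) + 2·(2) + (1) + (-2) = 1
  Θ: 2·(0) + 2·(2) + (0) + (0) = 4
So the dimensions are [M³ L⁻² T Θ⁴].

M: 3, L: -2, T: 1, Θ: 4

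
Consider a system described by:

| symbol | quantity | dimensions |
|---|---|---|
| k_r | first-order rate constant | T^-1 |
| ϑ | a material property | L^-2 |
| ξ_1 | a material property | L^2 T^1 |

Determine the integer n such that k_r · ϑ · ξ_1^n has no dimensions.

Balance the L exponent: (2)·n from ξ_1, plus (0) + (-2) = -2 from the rest, must sum to zero.
2n − 2 = 0, so n = 1.

1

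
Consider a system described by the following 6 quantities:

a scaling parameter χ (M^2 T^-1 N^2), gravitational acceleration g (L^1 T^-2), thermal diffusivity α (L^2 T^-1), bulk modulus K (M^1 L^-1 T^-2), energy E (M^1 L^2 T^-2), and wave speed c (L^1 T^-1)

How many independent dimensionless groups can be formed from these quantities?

There are 6 variables and 4 base dimensions (M, L, T, N).
The dimension matrix has rank 4.
Independent dimensionless groups: 6 − 4 = 2.

2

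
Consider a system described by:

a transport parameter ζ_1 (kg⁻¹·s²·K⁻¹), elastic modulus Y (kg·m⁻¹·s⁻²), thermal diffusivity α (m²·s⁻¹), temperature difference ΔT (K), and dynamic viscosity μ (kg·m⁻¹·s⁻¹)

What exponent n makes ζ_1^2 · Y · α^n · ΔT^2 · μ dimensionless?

1

Balance the L exponent: (2)·n from α, plus 2·(0) + (-1) + 2·(0) + (-1) = -2 from the rest, must sum to zero.
2n − 2 = 0, so n = 1.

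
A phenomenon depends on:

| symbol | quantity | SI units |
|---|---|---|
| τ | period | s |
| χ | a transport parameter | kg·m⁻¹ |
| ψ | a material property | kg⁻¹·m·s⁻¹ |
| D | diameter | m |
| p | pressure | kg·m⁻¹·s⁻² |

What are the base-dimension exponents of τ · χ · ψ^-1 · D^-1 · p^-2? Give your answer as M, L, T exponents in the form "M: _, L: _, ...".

M: 0, L: -1, T: 6

Collect each base-dimension exponent across the product:
  M: (0) + (1) − (-1) − (0) − 2·(1) = 0
  L: (0) + (-1) − (1) − (1) − 2·(-1) = -1
  T: (1) + (0) − (-1) − (0) − 2·(-2) = 6
So the dimensions are [L⁻¹ T⁶].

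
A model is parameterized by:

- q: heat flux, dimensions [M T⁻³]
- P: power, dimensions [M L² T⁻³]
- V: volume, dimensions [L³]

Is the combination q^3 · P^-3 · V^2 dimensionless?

Sum the exponent of each base dimension across the product:
  M: 3·[q]_M − 3·[P]_M + 2·[V]_M = 3·(1) − 3·(1) + 2·(0) = 0
  L: 3·[q]_L − 3·[P]_L + 2·[V]_L = 3·(0) − 3·(2) + 2·(3) = 0
  T: 3·[q]_T − 3·[P]_T + 2·[V]_T = 3·(-3) − 3·(-3) + 2·(0) = 0
All base exponents vanish — dimensionless.

yes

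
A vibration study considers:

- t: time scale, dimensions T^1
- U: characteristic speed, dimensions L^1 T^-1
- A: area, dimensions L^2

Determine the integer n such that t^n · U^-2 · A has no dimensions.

-2

Balance the T exponent: (1)·n from t, plus −2·(-1) + (0) = 2 from the rest, must sum to zero.
n + 2 = 0, so n = -2.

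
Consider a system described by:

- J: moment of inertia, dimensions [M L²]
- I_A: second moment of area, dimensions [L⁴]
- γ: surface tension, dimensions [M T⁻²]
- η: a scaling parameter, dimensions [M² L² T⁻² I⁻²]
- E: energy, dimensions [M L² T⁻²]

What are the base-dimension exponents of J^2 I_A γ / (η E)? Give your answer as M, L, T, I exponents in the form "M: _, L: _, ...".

Collect each base-dimension exponent across the product:
  M: 2·(1) + (0) + (1) − (2) − (1) = 0
  L: 2·(2) + (4) + (0) − (2) − (2) = 4
  T: 2·(0) + (0) + (-2) − (-2) − (-2) = 2
  I: 2·(0) + (0) + (0) − (-2) − (0) = 2
So the dimensions are [L⁴ T² I²].

M: 0, L: 4, T: 2, I: 2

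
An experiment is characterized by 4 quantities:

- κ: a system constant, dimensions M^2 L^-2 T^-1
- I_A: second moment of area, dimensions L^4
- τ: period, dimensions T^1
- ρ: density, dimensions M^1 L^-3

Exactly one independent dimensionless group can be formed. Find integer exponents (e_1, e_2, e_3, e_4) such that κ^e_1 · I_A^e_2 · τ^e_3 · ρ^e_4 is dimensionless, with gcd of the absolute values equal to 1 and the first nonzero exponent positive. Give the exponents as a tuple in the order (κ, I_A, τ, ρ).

(1, -1, 1, -2)

M: e_1·(2) + e_2·(0) + e_3·(0) + e_4·(1) = 0
L: e_1·(-2) + e_2·(4) + e_3·(0) + e_4·(-3) = 0
T: e_1·(-1) + e_2·(0) + e_3·(1) + e_4·(0) = 0
Solving this homogeneous linear system for the smallest-integer solution (first nonzero entry positive) gives (1, -1, 1, -2).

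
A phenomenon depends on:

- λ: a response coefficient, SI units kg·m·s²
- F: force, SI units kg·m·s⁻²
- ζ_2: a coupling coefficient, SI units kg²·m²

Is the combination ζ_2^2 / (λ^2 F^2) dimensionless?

yes

Sum the exponent of each base dimension across the product:
  M: −2·[λ]_M − 2·[F]_M + 2·[ζ_2]_M = −2·(1) − 2·(1) + 2·(2) = 0
  L: −2·[λ]_L − 2·[F]_L + 2·[ζ_2]_L = −2·(1) − 2·(1) + 2·(2) = 0
  T: −2·[λ]_T − 2·[F]_T + 2·[ζ_2]_T = −2·(2) − 2·(-2) + 2·(0) = 0
All base exponents vanish — dimensionless.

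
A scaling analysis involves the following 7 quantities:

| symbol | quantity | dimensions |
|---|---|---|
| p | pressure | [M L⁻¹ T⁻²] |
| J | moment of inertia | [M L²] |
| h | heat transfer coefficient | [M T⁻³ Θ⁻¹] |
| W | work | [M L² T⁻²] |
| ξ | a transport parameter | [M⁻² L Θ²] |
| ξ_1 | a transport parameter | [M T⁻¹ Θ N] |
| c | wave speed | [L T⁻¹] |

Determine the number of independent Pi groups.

There are 7 variables and 5 base dimensions (M, L, T, Θ, N).
The dimension matrix has rank 5.
Independent dimensionless groups: 7 − 5 = 2.

2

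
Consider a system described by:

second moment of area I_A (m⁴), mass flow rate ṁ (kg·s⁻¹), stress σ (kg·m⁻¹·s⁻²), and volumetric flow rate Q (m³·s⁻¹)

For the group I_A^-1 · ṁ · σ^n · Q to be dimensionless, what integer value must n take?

Balance the M exponent: (1)·n from σ, plus −(0) + (1) + (0) = 1 from the rest, must sum to zero.
n + 1 = 0, so n = -1.

-1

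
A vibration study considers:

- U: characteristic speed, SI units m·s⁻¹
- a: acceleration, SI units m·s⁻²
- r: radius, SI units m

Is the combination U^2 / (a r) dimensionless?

yes

Sum the exponent of each base dimension across the product:
  L: 2·[U]_L − [a]_L − [r]_L = 2·(1) − (1) − (1) = 0
  T: 2·[U]_T − [a]_T − [r]_T = 2·(-1) − (-2) − (0) = 0
All base exponents vanish — dimensionless.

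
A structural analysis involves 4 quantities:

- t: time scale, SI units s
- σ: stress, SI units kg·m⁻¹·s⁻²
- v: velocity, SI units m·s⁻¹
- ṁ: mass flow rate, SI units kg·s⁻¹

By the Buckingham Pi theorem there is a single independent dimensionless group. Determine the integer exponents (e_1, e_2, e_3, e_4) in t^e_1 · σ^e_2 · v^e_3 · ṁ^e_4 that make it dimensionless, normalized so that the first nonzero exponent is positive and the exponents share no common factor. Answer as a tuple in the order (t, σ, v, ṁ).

M: e_1·(0) + e_2·(1) + e_3·(0) + e_4·(1) = 0
L: e_1·(0) + e_2·(-1) + e_3·(1) + e_4·(0) = 0
T: e_1·(1) + e_2·(-2) + e_3·(-1) + e_4·(-1) = 0
Solving this homogeneous linear system for the smallest-integer solution (first nonzero entry positive) gives (2, 1, 1, -1).

(2, 1, 1, -1)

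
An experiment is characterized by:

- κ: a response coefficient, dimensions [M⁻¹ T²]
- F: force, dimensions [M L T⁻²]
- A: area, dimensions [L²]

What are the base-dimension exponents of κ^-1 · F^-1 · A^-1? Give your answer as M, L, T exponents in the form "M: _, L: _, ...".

Collect each base-dimension exponent across the product:
  M: −(-1) − (1) − (0) = 0
  L: −(0) − (1) − (2) = -3
  T: −(2) − (-2) − (0) = 0
So the dimensions are [L⁻³].

M: 0, L: -3, T: 0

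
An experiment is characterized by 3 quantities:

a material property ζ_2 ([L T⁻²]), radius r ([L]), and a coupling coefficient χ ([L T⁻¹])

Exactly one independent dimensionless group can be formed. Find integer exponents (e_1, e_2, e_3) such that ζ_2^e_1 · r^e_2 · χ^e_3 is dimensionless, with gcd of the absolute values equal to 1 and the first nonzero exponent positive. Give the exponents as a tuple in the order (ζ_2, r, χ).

L: e_1·(1) + e_2·(1) + e_3·(1) = 0
T: e_1·(-2) + e_2·(0) + e_3·(-1) = 0
Solving this homogeneous linear system for the smallest-integer solution (first nonzero entry positive) gives (1, 1, -2).

(1, 1, -2)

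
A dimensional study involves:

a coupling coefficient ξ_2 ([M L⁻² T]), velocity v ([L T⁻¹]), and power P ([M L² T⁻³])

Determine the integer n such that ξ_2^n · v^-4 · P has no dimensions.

Balance the M exponent: (1)·n from ξ_2, plus −4·(0) + (1) = 1 from the rest, must sum to zero.
n + 1 = 0, so n = -1.

-1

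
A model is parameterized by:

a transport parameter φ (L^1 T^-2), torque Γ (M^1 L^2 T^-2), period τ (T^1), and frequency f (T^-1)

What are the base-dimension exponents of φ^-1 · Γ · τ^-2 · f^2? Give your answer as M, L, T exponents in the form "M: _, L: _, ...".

Collect each base-dimension exponent across the product:
  M: −(0) + (1) − 2·(0) + 2·(0) = 1
  L: −(1) + (2) − 2·(0) + 2·(0) = 1
  T: −(-2) + (-2) − 2·(1) + 2·(-1) = -4
So the dimensions are [M L T⁻⁴].

M: 1, L: 1, T: -4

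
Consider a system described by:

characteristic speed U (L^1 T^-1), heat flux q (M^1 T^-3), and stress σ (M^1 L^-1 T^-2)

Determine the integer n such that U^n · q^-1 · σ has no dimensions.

Balance the L exponent: (1)·n from U, plus −(0) + (-1) = -1 from the rest, must sum to zero.
n − 1 = 0, so n = 1.

1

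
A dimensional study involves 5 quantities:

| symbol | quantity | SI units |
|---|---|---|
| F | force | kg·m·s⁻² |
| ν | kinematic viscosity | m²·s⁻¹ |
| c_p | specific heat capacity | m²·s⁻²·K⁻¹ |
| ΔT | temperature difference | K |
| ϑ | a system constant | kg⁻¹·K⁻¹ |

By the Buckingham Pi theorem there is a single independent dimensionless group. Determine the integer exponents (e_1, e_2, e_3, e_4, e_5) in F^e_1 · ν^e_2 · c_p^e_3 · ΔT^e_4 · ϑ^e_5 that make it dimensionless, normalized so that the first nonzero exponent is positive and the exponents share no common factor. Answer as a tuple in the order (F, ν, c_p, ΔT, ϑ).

M: e_1·(1) + e_2·(0) + e_3·(0) + e_4·(0) + e_5·(-1) = 0
L: e_1·(1) + e_2·(2) + e_3·(2) + e_4·(0) + e_5·(0) = 0
T: e_1·(-2) + e_2·(-1) + e_3·(-2) + e_4·(0) + e_5·(0) = 0
Θ: e_1·(0) + e_2·(0) + e_3·(-1) + e_4·(1) + e_5·(-1) = 0
Solving this homogeneous linear system for the smallest-integer solution (first nonzero entry positive) gives (2, 2, -3, -1, 2).

(2, 2, -3, -1, 2)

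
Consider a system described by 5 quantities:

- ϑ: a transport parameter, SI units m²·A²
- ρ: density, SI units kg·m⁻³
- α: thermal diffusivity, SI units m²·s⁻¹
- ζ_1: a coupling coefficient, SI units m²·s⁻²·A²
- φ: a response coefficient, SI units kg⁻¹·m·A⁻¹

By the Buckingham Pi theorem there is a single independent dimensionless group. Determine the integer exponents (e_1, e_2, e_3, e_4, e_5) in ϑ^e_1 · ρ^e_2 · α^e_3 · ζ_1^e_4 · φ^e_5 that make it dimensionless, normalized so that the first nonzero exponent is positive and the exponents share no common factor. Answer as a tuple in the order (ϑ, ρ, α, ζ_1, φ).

M: e_1·(0) + e_2·(1) + e_3·(0) + e_4·(0) + e_5·(-1) = 0
L: e_1·(2) + e_2·(-3) + e_3·(2) + e_4·(2) + e_5·(1) = 0
T: e_1·(0) + e_2·(0) + e_3·(-1) + e_4·(-2) + e_5·(0) = 0
I: e_1·(2) + e_2·(0) + e_3·(0) + e_4·(2) + e_5·(-1) = 0
Solving this homogeneous linear system for the smallest-integer solution (first nonzero entry positive) gives (3, 4, 2, -1, 4).

(3, 4, 2, -1, 4)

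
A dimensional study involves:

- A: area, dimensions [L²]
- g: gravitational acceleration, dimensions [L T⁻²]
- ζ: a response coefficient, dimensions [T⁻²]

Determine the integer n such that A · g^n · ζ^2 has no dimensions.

Balance the L exponent: (1)·n from g, plus (2) + 2·(0) = 2 from the rest, must sum to zero.
n + 2 = 0, so n = -2.

-2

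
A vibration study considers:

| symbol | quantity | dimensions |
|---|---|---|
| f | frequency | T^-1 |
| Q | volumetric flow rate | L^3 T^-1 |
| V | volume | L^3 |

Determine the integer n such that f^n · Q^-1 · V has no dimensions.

Balance the T exponent: (-1)·n from f, plus −(-1) + (0) = 1 from the rest, must sum to zero.
−n + 1 = 0, so n = 1.

1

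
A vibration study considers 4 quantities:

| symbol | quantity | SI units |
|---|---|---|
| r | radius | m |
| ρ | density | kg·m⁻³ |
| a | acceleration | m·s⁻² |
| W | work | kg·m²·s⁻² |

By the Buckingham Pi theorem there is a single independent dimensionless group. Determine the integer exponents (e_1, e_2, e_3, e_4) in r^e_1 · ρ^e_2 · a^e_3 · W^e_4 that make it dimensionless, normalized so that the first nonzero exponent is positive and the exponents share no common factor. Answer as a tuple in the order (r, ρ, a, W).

(4, 1, 1, -1)

M: e_1·(0) + e_2·(1) + e_3·(0) + e_4·(1) = 0
L: e_1·(1) + e_2·(-3) + e_3·(1) + e_4·(2) = 0
T: e_1·(0) + e_2·(0) + e_3·(-2) + e_4·(-2) = 0
Solving this homogeneous linear system for the smallest-integer solution (first nonzero entry positive) gives (4, 1, 1, -1).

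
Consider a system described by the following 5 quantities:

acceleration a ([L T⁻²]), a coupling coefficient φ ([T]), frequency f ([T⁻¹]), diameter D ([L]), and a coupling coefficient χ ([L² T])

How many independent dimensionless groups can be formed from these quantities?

3

There are 5 variables and 2 base dimensions (L, T).
The dimension matrix has rank 2.
Independent dimensionless groups: 5 − 2 = 3.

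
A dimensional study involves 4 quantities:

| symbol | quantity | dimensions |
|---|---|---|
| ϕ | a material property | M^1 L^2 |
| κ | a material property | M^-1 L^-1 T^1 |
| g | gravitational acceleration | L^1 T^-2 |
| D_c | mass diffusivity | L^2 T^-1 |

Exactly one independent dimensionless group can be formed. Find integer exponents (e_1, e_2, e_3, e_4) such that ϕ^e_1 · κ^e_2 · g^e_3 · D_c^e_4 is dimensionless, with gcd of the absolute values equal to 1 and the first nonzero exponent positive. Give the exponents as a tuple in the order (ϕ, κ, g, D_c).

M: e_1·(1) + e_2·(-1) + e_3·(0) + e_4·(0) = 0
L: e_1·(2) + e_2·(-1) + e_3·(1) + e_4·(2) = 0
T: e_1·(0) + e_2·(1) + e_3·(-2) + e_4·(-1) = 0
Solving this homogeneous linear system for the smallest-integer solution (first nonzero entry positive) gives (1, 1, 1, -1).

(1, 1, 1, -1)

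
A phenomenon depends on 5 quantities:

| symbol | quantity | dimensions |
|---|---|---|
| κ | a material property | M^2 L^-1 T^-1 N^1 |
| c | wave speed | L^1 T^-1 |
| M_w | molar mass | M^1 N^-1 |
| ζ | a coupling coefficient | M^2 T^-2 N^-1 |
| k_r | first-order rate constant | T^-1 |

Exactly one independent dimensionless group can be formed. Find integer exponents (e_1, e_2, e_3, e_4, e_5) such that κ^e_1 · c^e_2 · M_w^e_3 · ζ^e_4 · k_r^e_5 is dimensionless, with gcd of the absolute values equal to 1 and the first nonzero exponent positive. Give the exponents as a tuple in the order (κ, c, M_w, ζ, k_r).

(1, 1, 4, -3, 4)

M: e_1·(2) + e_2·(0) + e_3·(1) + e_4·(2) + e_5·(0) = 0
L: e_1·(-1) + e_2·(1) + e_3·(0) + e_4·(0) + e_5·(0) = 0
T: e_1·(-1) + e_2·(-1) + e_3·(0) + e_4·(-2) + e_5·(-1) = 0
N: e_1·(1) + e_2·(0) + e_3·(-1) + e_4·(-1) + e_5·(0) = 0
Solving this homogeneous linear system for the smallest-integer solution (first nonzero entry positive) gives (1, 1, 4, -3, 4).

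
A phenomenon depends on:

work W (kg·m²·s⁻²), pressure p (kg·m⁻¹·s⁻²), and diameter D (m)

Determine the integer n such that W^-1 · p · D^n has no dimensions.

Balance the L exponent: (1)·n from D, plus −(2) + (-1) = -3 from the rest, must sum to zero.
n − 3 = 0, so n = 3.

3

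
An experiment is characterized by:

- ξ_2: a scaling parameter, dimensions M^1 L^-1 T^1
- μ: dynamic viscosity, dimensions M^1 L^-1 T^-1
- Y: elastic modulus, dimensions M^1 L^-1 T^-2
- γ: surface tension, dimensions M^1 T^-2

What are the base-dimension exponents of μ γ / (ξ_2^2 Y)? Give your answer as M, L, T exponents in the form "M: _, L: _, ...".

M: -1, L: 2, T: -3

Collect each base-dimension exponent across the product:
  M: −2·(1) + (1) − (1) + (1) = -1
  L: −2·(-1) + (-1) − (-1) + (0) = 2
  T: −2·(1) + (-1) − (-2) + (-2) = -3
So the dimensions are [M⁻¹ L² T⁻³].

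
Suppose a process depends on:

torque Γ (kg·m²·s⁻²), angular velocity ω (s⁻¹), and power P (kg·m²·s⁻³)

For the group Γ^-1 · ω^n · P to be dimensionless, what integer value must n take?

Balance the T exponent: (-1)·n from ω, plus −(-2) + (-3) = -1 from the rest, must sum to zero.
−n − 1 = 0, so n = -1.

-1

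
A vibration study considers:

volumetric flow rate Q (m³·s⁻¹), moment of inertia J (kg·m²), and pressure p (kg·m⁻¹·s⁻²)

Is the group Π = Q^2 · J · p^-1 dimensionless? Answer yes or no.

no

Sum the exponent of each base dimension across the product:
  M: 2·[Q]_M + [J]_M − [p]_M = 2·(0) + (1) − (1) = 0
  L: 2·[Q]_L + [J]_L − [p]_L = 2·(3) + (2) − (-1) = 9
  T: 2·[Q]_T + [J]_T − [p]_T = 2·(-1) + (0) − (-2) = 0
Net dimensions [L⁹] ≠ [1] — not dimensionless.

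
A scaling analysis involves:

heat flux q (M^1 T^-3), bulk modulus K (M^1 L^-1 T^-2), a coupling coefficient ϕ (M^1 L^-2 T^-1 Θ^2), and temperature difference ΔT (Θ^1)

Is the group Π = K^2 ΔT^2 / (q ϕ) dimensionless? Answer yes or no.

Sum the exponent of each base dimension across the product:
  M: −[q]_M + 2·[K]_M − [ϕ]_M + 2·[ΔT]_M = −(1) + 2·(1) − (1) + 2·(0) = 0
  L: −[q]_L + 2·[K]_L − [ϕ]_L + 2·[ΔT]_L = −(0) + 2·(-1) − (-2) + 2·(0) = 0
  T: −[q]_T + 2·[K]_T − [ϕ]_T + 2·[ΔT]_T = −(-3) + 2·(-2) − (-1) + 2·(0) = 0
  Θ: −[q]_Θ + 2·[K]_Θ − [ϕ]_Θ + 2·[ΔT]_Θ = −(0) + 2·(0) − (2) + 2·(1) = 0
All base exponents vanish — dimensionless.

yes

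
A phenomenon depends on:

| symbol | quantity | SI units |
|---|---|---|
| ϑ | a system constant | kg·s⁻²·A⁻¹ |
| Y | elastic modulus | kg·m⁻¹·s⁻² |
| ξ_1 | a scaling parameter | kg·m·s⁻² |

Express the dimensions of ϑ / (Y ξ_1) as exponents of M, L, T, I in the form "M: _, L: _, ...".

Collect each base-dimension exponent across the product:
  M: (1) − (1) − (1) = -1
  L: (0) − (-1) − (1) = 0
  T: (-2) − (-2) − (-2) = 2
  I: (-1) − (0) − (0) = -1
So the dimensions are [M⁻¹ T² I⁻¹].

M: -1, L: 0, T: 2, I: -1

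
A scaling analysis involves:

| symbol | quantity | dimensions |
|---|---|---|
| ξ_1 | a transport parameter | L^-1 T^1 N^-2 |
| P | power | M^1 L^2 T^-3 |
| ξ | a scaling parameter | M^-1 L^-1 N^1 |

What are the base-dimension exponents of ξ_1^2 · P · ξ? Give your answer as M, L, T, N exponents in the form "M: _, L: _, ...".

Collect each base-dimension exponent across the product:
  M: 2·(0) + (1) + (-1) = 0
  L: 2·(-1) + (2) + (-1) = -1
  T: 2·(1) + (-3) + (0) = -1
  N: 2·(-2) + (0) + (1) = -3
So the dimensions are [L⁻¹ T⁻¹ N⁻³].

M: 0, L: -1, T: -1, N: -3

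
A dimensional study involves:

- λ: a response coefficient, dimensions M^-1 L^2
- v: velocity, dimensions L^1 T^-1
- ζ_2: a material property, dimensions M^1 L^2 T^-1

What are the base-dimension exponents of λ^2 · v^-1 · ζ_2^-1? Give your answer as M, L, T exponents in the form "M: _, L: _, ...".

M: -3, L: 1, T: 2

Collect each base-dimension exponent across the product:
  M: 2·(-1) − (0) − (1) = -3
  L: 2·(2) − (1) − (2) = 1
  T: 2·(0) − (-1) − (-1) = 2
So the dimensions are [M⁻³ L T²].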